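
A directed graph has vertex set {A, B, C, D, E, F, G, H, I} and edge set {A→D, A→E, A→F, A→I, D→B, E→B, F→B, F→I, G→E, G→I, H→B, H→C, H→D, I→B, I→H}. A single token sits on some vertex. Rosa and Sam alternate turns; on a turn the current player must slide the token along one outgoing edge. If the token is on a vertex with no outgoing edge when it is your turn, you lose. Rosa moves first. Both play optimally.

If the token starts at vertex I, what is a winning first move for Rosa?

Move to B.

Use the standard recursion: the mover loses at a terminal position; elsewhere, the mover wins exactly when some move hands the opponent an L position.
Every edge goes from a vertex to one that appears earlier in the order B, C, D, H, I, F, E, G, A, so processing vertices in that order labels each vertex after all of its successors.
B: no outgoing edge → L
C: no outgoing edge → L
D: reaches L-position B → W
H: reaches L-position C → W
I: reaches L-position B → W
F: reaches L-position B → W
E: reaches L-position B → W
G: only reaches E(W), I(W), all W → L
A: only reaches E(W), F(W), I(W), D(W), all W → L
From I, the L positions reachable in one move are: B.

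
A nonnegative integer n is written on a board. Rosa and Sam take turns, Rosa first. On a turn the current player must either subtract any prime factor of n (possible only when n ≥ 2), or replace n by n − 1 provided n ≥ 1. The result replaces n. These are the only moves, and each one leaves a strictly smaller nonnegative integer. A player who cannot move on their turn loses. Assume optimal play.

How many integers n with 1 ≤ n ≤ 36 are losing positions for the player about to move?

9

Positions with no move are L. A position that does have a move is losing for the player to move precisely when every available move leads to a winning position for the opponent. Fill in the labels:
n=0: no move → L
n=1: →0(L), so W
n=2: →0(L), so W
n=3: →0(L), so W
n=4: →2(W), 3(W) — all W, so L
n=5: →0(L), so W
n=6: →4(L), so W
n=7: →0(L), so W
n=8: →6(W), 7(W) — all W, so L
n=9: →8(L), so W
n=10: →8(L), so W
n=11: →0(L), so W
n=12: →9(W), 10(W), 11(W) — all W, so L
n=13: →0(L), so W
n=14: →12(L), so W
n=15: →12(L), so W
n=16: →14(W), 15(W) — all W, so L
n=17: →0(L), so W
n=18: →16(L), so W
n=19: →0(L), so W
n=20: →15(W), 18(W), 19(W) — all W, so L
n=21: →20(L), so W
n=22: →20(L), so W
n=23: →0(L), so W
n=24: →21(W), 22(W), 23(W) — all W, so L
n=25: →20(L), so W
n=26: →24(L), so W
n=27: →24(L), so W
n=28: →21(W), 26(W), 27(W) — all W, so L
n=29: →0(L), so W
n=30: →28(L), so W
n=31: →0(L), so W
n=32: →30(W), 31(W) — all W, so L
n=33: →32(L), so W
n=34: →32(L), so W
n=35: →28(L), so W
n=36: →33(W), 34(W), 35(W) — all W, so L
L entries with 1 ≤ n ≤ 36 (n=0 is outside the asked range and is not counted): n = 4, 8, 12, 16, 20, 24, 28, 32, 36; that makes 9.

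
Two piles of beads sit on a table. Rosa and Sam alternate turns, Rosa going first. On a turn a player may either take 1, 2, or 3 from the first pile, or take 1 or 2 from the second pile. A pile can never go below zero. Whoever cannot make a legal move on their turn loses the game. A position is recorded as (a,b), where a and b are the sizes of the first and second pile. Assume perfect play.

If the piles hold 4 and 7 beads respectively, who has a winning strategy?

Rosa wins.

Build the W/L table. Terminal = L. A non-terminal position is W if it has a move to some L; otherwise it is L.
No move ever increases a pile, so every position that can arise here has a ≤ 4 and b ≤ 7; it is enough to label the cells with 0 ≤ a ≤ 4 and 0 ≤ b ≤ 7.
Every move lowers a or b (never raises either), so fill the grid row by row in increasing a, and left to right within a row: each cell's successors are then already labelled.
      b=0  b=1  b=2  b=3  b=4  b=5  b=6  b=7
a=0:    L    W    W    L    W    W    L    W
a=1:    W    L    W    W    L    W    W    L
a=2:    W    W    L    W    W    L    W    W
a=3:    W    W    W    W    W    W    W    W
a=4:    L    W    W    L    W    W    L    W
Cells with no legal move (terminal, hence L): (0,0).
The remaining L cells, each justified by listing all of its moves:
(0,3): only reaches (0,2)(W), (0,1)(W), all W → L
(0,6): only reaches (0,5)(W), (0,4)(W), all W → L
(1,1): only reaches (0,1)(W), (1,0)(W), all W → L
(1,4): only reaches (0,4)(W), (1,3)(W), (1,2)(W), all W → L
(1,7): only reaches (0,7)(W), (1,6)(W), (1,5)(W), all W → L
(2,2): only reaches (1,2)(W), (0,2)(W), (2,1)(W), (2,0)(W), all W → L
(2,5): only reaches (1,5)(W), (0,5)(W), (2,4)(W), (2,3)(W), all W → L
(4,0): only reaches (3,0)(W), (2,0)(W), (1,0)(W), all W → L
(4,3): only reaches (3,3)(W), (2,3)(W), (1,3)(W), (4,2)(W), (4,1)(W), all W → L
(4,6): only reaches (3,6)(W), (2,6)(W), (1,6)(W), (4,5)(W), (4,4)(W), all W → L
Every other cell has at least one move into one of the L cells above, so it is W.
The starting position (4,7) is W: Rosa should move to (1,7), handing over an L position.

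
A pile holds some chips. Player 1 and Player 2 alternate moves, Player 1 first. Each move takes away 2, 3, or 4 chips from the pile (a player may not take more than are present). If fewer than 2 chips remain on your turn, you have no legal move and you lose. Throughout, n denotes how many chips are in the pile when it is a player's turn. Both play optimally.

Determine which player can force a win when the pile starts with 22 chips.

Player 1 wins.

Work bottom-up. With no move the player to move loses. Otherwise the position is W if at least one move leads to an L position for the opponent, and L if every move leads to a W.
n=0: no move → L
n=1: no move → L
n=2: W (go to 0, an L position)
n=3: W (go to 1, an L position)
n=4: W (go to 1, an L position)
n=5: W (go to 1, an L position)
n=6: L (options 4(W), 3(W), 2(W) are all W)
n=7: L (options 5(W), 4(W), 3(W) are all W)
n=8: W (go to 6, an L position)
n=9: W (go to 7, an L position)
n=10: W (go to 7, an L position)
n=11: W (go to 7, an L position)
n=12: L (options 10(W), 9(W), 8(W) are all W)
n=13: L (options 11(W), 10(W), 9(W) are all W)
n=14: W (go to 12, an L position)
n=15: W (go to 13, an L position)
n=16: W (go to 13, an L position)
n=17: W (go to 13, an L position)
n=18: L (options 16(W), 15(W), 14(W) are all W)
n=19: L (options 17(W), 16(W), 15(W) are all W)
n=20: W (go to 18, an L position)
n=21: W (go to 19, an L position)
n=22: W (go to 19, an L position)
From 22 Player 1 can remove 3, leaving 19, reaching an L position.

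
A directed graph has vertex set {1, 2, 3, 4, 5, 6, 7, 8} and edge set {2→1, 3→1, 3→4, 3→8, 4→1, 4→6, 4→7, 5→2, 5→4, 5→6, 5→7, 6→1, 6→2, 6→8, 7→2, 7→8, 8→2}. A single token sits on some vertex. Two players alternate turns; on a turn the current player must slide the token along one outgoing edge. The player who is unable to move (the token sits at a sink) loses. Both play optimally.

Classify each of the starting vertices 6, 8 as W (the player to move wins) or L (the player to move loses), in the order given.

6: W, 8: L

Work bottom-up. With no move the player to move loses. Otherwise the position is W if at least one move leads to an L position for the opponent, and L if every move leads to a W.
Every edge goes from a vertex to one that appears earlier in the order 1, 2, 8, 6, 7, 4, 3, 5, so processing vertices in that order labels each vertex after all of its successors.
1: no outgoing edge → L
2: W (go to 1, an L position)
8: L (sole option 2(W) is W)
6: W (go to 8, an L position)
7: W (go to 8, an L position)
4: W (go to 1, an L position)
3: W (go to 8, an L position)
5: L (options 4(W), 7(W), 6(W), 2(W) are all W)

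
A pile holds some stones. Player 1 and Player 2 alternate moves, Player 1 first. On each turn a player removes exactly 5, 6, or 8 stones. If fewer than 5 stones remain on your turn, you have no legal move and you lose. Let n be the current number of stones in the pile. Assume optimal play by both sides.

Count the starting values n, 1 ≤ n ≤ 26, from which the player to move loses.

10

Use the standard recursion: the mover loses at a terminal position; elsewhere, the mover wins exactly when some move hands the opponent an L position.
n=0: no move → L
n=1: no move → L
n=2: no move → L
n=3: no move → L
n=4: no move → L
n=5: reaches L-position 0 → W
n=6: reaches L-position 1 → W
n=7: reaches L-position 2 → W
n=8: reaches L-position 3 → W
n=9: reaches L-position 4 → W
n=10: reaches L-position 4 → W
n=11: reaches L-position 3 → W
n=12: reaches L-position 4 → W
n=13: only reaches 8(W), 7(W), 5(W), all W → L
n=14: only reaches 9(W), 8(W), 6(W), all W → L
n=15: only reaches 10(W), 9(W), 7(W), all W → L
n=16: only reaches 11(W), 10(W), 8(W), all W → L
n=17: only reaches 12(W), 11(W), 9(W), all W → L
n=18: reaches L-position 13 → W
n=19: reaches L-position 14 → W
n=20: reaches L-position 15 → W
n=21: reaches L-position 16 → W
n=22: reaches L-position 17 → W
n=23: reaches L-position 17 → W
n=24: reaches L-position 16 → W
n=25: reaches L-position 17 → W
n=26: only reaches 21(W), 20(W), 18(W), all W → L
L entries with 1 ≤ n ≤ 26 (n=0 is outside the asked range and is not counted): n = 1, 2, 3, 4, 13, 14, 15, 16, 17, 26; that makes 10.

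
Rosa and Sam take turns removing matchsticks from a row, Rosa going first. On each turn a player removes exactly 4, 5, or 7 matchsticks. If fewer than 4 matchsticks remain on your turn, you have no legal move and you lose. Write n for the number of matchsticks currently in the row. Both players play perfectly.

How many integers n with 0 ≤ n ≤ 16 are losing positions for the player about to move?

8

Classify positions by backward induction: terminal positions (no move available) are L. From any other position, the mover wins iff some move reaches an L.
n=0: no move → L
n=1: no move → L
n=2: no move → L
n=3: no move → L
n=4: can move to 0, which is L ⇒ W
n=5: can move to 1, which is L ⇒ W
n=6: can move to 2, which is L ⇒ W
n=7: can move to 3, which is L ⇒ W
n=8: can move to 3, which is L ⇒ W
n=9: can move to 2, which is L ⇒ W
n=10: can move to 3, which is L ⇒ W
n=11: moves to 7(W), 6(W), 4(W); every one is W ⇒ L
n=12: moves to 8(W), 7(W), 5(W); every one is W ⇒ L
n=13: moves to 9(W), 8(W), 6(W); every one is W ⇒ L
n=14: moves to 10(W), 9(W), 7(W); every one is W ⇒ L
n=15: can move to 11, which is L ⇒ W
n=16: can move to 12, which is L ⇒ W
L entries with 0 ≤ n ≤ 16: n = 0, 1, 2, 3, 11, 12, 13, 14; that makes 8.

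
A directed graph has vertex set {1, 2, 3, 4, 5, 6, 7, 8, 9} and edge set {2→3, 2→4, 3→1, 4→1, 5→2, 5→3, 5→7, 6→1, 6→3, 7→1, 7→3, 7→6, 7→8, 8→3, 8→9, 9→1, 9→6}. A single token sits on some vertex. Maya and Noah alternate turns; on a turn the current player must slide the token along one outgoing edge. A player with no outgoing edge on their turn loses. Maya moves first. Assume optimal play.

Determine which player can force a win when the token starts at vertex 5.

Maya wins.

Label each position W (a win for the player to move) or L (a loss). A position with no legal move is L; any other position is W exactly when some move reaches an L, and L when every move reaches a W.
Every edge goes from a vertex to one that appears earlier in the order 1, 3, 6, 4, 2, 9, 8, 7, 5, so processing vertices in that order labels each vertex after all of its successors.
1: no outgoing edge → L
3: can move to 1, which is L ⇒ W
6: can move to 1, which is L ⇒ W
4: can move to 1, which is L ⇒ W
2: moves to 4(W), 3(W); every one is W ⇒ L
9: can move to 1, which is L ⇒ W
8: moves to 9(W), 3(W); every one is W ⇒ L
7: can move to 8, which is L ⇒ W
5: can move to 2, which is L ⇒ W
The starting position 5 is W: Maya should move to 2, handing over an L position.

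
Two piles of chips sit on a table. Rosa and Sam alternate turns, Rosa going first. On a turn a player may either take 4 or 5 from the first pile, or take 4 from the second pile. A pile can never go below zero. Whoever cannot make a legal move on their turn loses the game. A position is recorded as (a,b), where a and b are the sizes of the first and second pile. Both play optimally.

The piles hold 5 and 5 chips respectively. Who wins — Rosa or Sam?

Sam wins.

Label each position W (a win for the player to move) or L (a loss). A position with no legal move is L; any other position is W exactly when some move reaches an L, and L when every move reaches a W.
No move ever increases a pile, so every position that can arise here has a ≤ 5 and b ≤ 5; it is enough to label the cells with 0 ≤ a ≤ 5 and 0 ≤ b ≤ 5.
Every move lowers a or b (never raises either), so fill the grid row by row in increasing a, and left to right within a row: each cell's successors are then already labelled.
      b=0  b=1  b=2  b=3  b=4  b=5
a=0:    L    L    L    L    W    W
a=1:    L    L    L    L    W    W
a=2:    L    L    L    L    W    W
a=3:    L    L    L    L    W    W
a=4:    W    W    W    W    L    L
a=5:    W    W    W    W    L    L
Cells with no legal move (terminal, hence L): (0,0), (0,1), (0,2), (0,3), (1,0), (1,1), (1,2), (1,3), (2,0), (2,1), (2,2), (2,3), (3,0), (3,1), (3,2), (3,3).
The remaining L cells, each justified by listing all of its moves:
(4,4): →(0,4)(W), (4,0)(W) — all W, so L
(4,5): →(0,5)(W), (4,1)(W) — all W, so L
(5,4): →(1,4)(W), (0,4)(W), (5,0)(W) — all W, so L
(5,5): →(1,5)(W), (0,5)(W), (5,1)(W) — all W, so L
Every other cell has at least one move into one of the L cells above, so it is W.
The starting position (5,5) is L: whatever Rosa does, the opponent receives a W position.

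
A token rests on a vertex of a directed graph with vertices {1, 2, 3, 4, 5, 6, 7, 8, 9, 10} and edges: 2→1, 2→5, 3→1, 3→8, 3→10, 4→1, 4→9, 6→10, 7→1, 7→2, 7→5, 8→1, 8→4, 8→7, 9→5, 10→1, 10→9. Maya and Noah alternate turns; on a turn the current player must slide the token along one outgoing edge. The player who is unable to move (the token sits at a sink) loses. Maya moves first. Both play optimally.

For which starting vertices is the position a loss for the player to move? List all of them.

1, 5, 6

Positions with no move are L. A position that does have a move is losing for the player to move precisely when every available move leads to a winning position for the opponent. Fill in the labels:
Every edge goes from a vertex to one that appears earlier in the order 1, 5, 9, 10, 2, 4, 7, 8, 6, 3, so processing vertices in that order labels each vertex after all of its successors.
1: no outgoing edge → L
5: no outgoing edge → L
9: can move to 5, which is L ⇒ W
10: can move to 1, which is L ⇒ W
2: can move to 5, which is L ⇒ W
4: can move to 1, which is L ⇒ W
7: can move to 5, which is L ⇒ W
8: can move to 1, which is L ⇒ W
6: the only move is to 10(W), a W ⇒ L
3: can move to 1, which is L ⇒ W
Reading off the rows marked L gives the requested list; there are 3 such vertices.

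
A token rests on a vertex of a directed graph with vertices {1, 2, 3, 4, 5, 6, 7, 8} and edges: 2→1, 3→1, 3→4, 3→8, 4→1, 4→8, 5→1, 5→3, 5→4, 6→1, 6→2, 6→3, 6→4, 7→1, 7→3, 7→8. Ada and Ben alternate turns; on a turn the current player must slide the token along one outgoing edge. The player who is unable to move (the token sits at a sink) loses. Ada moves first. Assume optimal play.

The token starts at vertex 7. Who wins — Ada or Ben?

Positions with no move are L. A position that does have a move is losing for the player to move precisely when every available move leads to a winning position for the opponent. Fill in the labels:
Every edge goes from a vertex to one that appears earlier in the order 8, 1, 4, 3, 7, 5, 2, 6, so processing vertices in that order labels each vertex after all of its successors.
8: no outgoing edge → L
1: no outgoing edge → L
4: can move to 1, which is L ⇒ W
3: can move to 1, which is L ⇒ W
7: can move to 1, which is L ⇒ W
5: can move to 1, which is L ⇒ W
2: can move to 1, which is L ⇒ W
6: can move to 1, which is L ⇒ W
The starting position 7 is W: Ada should move to 1, handing over an L position.

Ada wins.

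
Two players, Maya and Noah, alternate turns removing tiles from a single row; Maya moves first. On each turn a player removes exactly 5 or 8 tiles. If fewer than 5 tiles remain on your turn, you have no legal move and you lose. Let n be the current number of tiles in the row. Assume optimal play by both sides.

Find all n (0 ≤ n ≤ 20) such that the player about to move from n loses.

0, 1, 2, 3, 4, 13, 14, 15, 16, 17

Compute win/loss labels from the base case upward. A position with no move is L. Any other position is W if it can reach an L in one move, else L.
n=0: no move → L
n=1: no move → L
n=2: no move → L
n=3: no move → L
n=4: no move → L
n=5: reaches L-position 0 → W
n=6: reaches L-position 1 → W
n=7: reaches L-position 2 → W
n=8: reaches L-position 3 → W
n=9: reaches L-position 4 → W
n=10: reaches L-position 2 → W
n=11: reaches L-position 3 → W
n=12: reaches L-position 4 → W
n=13: only reaches 8(W), 5(W), all W → L
n=14: only reaches 9(W), 6(W), all W → L
n=15: only reaches 10(W), 7(W), all W → L
n=16: only reaches 11(W), 8(W), all W → L
n=17: only reaches 12(W), 9(W), all W → L
n=18: reaches L-position 13 → W
n=19: reaches L-position 14 → W
n=20: reaches L-position 15 → W
The losing starting values of n are exactly the entries labelled L in this table (10 of them).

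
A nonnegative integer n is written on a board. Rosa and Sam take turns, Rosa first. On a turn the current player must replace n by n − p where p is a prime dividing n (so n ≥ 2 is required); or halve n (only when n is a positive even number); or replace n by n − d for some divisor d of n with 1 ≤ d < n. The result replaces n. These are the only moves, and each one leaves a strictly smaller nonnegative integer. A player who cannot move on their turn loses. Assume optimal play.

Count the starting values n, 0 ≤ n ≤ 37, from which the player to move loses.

9

Compute win/loss labels from the base case upward. A position with no move is L. Any other position is W if it can reach an L in one move, else L.
n=0: no move → L
n=1: no move → L
n=2: can move to 0, which is L ⇒ W
n=3: can move to 0, which is L ⇒ W
n=4: moves to 2(W), 3(W); every one is W ⇒ L
n=5: can move to 0, which is L ⇒ W
n=6: can move to 4, which is L ⇒ W
n=7: can move to 0, which is L ⇒ W
n=8: can move to 4, which is L ⇒ W
n=9: moves to 6(W), 8(W); every one is W ⇒ L
n=10: can move to 9, which is L ⇒ W
n=11: can move to 0, which is L ⇒ W
n=12: can move to 9, which is L ⇒ W
n=13: can move to 0, which is L ⇒ W
n=14: moves to 7(W), 12(W), 13(W); every one is W ⇒ L
n=15: can move to 14, which is L ⇒ W
n=16: can move to 14, which is L ⇒ W
n=17: can move to 0, which is L ⇒ W
n=18: can move to 9, which is L ⇒ W
n=19: can move to 0, which is L ⇒ W
n=20: moves to 10(W), 15(W), 16(W), 18(W), 19(W); every one is W ⇒ L
n=21: can move to 14, which is L ⇒ W
n=22: can move to 20, which is L ⇒ W
n=23: can move to 0, which is L ⇒ W
n=24: can move to 20, which is L ⇒ W
n=25: can move to 20, which is L ⇒ W
n=26: moves to 13(W), 24(W), 25(W); every one is W ⇒ L
n=27: can move to 26, which is L ⇒ W
n=28: can move to 14, which is L ⇒ W
n=29: can move to 0, which is L ⇒ W
n=30: can move to 20, which is L ⇒ W
n=31: can move to 0, which is L ⇒ W
n=32: moves to 16(W), 24(W), 28(W), 30(W), 31(W); every one is W ⇒ L
n=33: can move to 32, which is L ⇒ W
n=34: can move to 32, which is L ⇒ W
n=35: moves to 28(W), 30(W), 34(W); every one is W ⇒ L
n=36: can move to 32, which is L ⇒ W
n=37: can move to 0, which is L ⇒ W
L entries with 0 ≤ n ≤ 37: n = 0, 1, 4, 9, 14, 20, 26, 32, 35; that makes 9.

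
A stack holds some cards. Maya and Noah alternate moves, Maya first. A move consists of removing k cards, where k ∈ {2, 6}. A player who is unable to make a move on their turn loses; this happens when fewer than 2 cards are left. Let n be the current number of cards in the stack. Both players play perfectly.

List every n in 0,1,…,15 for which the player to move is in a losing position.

0, 1, 4, 5, 8, 9, 12, 13

Label each position W (a win for the player to move) or L (a loss). A position with no legal move is L; any other position is W exactly when some move reaches an L, and L when every move reaches a W.
n=0: no move → L
n=1: no move → L
n=2: can move to 0, which is L ⇒ W
n=3: can move to 1, which is L ⇒ W
n=4: the only move is to 2(W), a W ⇒ L
n=5: the only move is to 3(W), a W ⇒ L
n=6: can move to 4, which is L ⇒ W
n=7: can move to 5, which is L ⇒ W
n=8: moves to 6(W), 2(W); every one is W ⇒ L
n=9: moves to 7(W), 3(W); every one is W ⇒ L
n=10: can move to 8, which is L ⇒ W
n=11: can move to 9, which is L ⇒ W
n=12: moves to 10(W), 6(W); every one is W ⇒ L
n=13: moves to 11(W), 7(W); every one is W ⇒ L
n=14: can move to 12, which is L ⇒ W
n=15: can move to 13, which is L ⇒ W
The losing starting values of n are exactly the entries labelled L in this table (8 of them).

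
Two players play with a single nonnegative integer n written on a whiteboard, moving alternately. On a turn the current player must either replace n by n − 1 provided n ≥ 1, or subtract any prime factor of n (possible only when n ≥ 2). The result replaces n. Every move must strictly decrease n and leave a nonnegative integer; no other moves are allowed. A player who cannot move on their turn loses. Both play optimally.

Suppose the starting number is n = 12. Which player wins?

The second player wins.

Positions with no move are L. A position that does have a move is losing for the player to move precisely when every available move leads to a winning position for the opponent. Fill in the labels:
n=0: no move → L
n=1: reaches L-position 0 → W
n=2: reaches L-position 0 → W
n=3: reaches L-position 0 → W
n=4: only reaches 2(W), 3(W), all W → L
n=5: reaches L-position 0 → W
n=6: reaches L-position 4 → W
n=7: reaches L-position 0 → W
n=8: only reaches 6(W), 7(W), all W → L
n=9: reaches L-position 8 → W
n=10: reaches L-position 8 → W
n=11: reaches L-position 0 → W
n=12: only reaches 9(W), 10(W), 11(W), all W → L
Every move from 12 reaches a W position, so the mover loses.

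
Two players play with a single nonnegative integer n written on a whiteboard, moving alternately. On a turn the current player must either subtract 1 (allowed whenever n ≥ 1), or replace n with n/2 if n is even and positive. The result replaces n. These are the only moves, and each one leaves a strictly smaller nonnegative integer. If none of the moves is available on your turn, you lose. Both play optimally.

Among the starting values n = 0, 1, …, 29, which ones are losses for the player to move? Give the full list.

0, 2, 5, 7, 9, 11, 13, 15, 17, 19, 21, 23, 25, 27, 29

Classify positions by backward induction: terminal positions (no move available) are L. From any other position, the mover wins iff some move reaches an L.
n=0: no move → L
n=1: reaches L-position 0 → W
n=2: only reaches 1(W), which is W → L
n=3: reaches L-position 2 → W
n=4: reaches L-position 2 → W
n=5: only reaches 4(W), which is W → L
n=6: reaches L-position 5 → W
n=7: only reaches 6(W), which is W → L
n=8: reaches L-position 7 → W
n=9: only reaches 8(W), which is W → L
n=10: reaches L-position 5 → W
n=11: only reaches 10(W), which is W → L
n=12: reaches L-position 11 → W
n=13: only reaches 12(W), which is W → L
n=14: reaches L-position 7 → W
n=15: only reaches 14(W), which is W → L
n=16: reaches L-position 15 → W
n=17: only reaches 16(W), which is W → L
n=18: reaches L-position 9 → W
n=19: only reaches 18(W), which is W → L
n=20: reaches L-position 19 → W
n=21: only reaches 20(W), which is W → L
n=22: reaches L-position 11 → W
n=23: only reaches 22(W), which is W → L
n=24: reaches L-position 23 → W
n=25: only reaches 24(W), which is W → L
n=26: reaches L-position 13 → W
n=27: only reaches 26(W), which is W → L
n=28: reaches L-position 27 → W
n=29: only reaches 28(W), which is W → L
Reading off the rows marked L gives the requested list; there are 15 such values of n.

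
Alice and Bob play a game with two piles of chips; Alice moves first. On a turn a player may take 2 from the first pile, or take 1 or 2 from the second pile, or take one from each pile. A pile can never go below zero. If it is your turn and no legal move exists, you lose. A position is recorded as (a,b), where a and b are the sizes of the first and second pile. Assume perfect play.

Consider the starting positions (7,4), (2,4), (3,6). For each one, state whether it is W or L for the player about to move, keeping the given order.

Use the standard recursion: the mover loses at a terminal position; elsewhere, the mover wins exactly when some move hands the opponent an L position.
No move ever increases a pile, so every position that can arise here has a ≤ 7 and b ≤ 6; it is enough to label the cells with 0 ≤ a ≤ 7 and 0 ≤ b ≤ 6.
Every move lowers a or b (never raises either), so fill the grid row by row in increasing a, and left to right within a row: each cell's successors are then already labelled.
      b=0  b=1  b=2  b=3  b=4  b=5  b=6
a=0:    L    W    W    L    W    W    L
a=1:    L    W    W    L    W    W    L
a=2:    W    W    L    W    W    L    W
a=3:    W    L    W    W    L    W    W
a=4:    L    W    W    L    W    W    L
a=5:    L    W    W    L    W    W    L
a=6:    W    W    L    W    W    L    W
a=7:    W    L    W    W    L    W    W
Cells with no legal move (terminal, hence L): (0,0), (1,0).
The remaining L cells, each justified by listing all of its moves:
(0,3): →(0,2)(W), (0,1)(W) — all W, so L
(0,6): →(0,5)(W), (0,4)(W) — all W, so L
(1,3): →(1,2)(W), (1,1)(W), (0,2)(W) — all W, so L
(1,6): →(1,5)(W), (1,4)(W), (0,5)(W) — all W, so L
(2,2): →(0,2)(W), (2,1)(W), (2,0)(W), (1,1)(W) — all W, so L
(2,5): →(0,5)(W), (2,4)(W), (2,3)(W), (1,4)(W) — all W, so L
(3,1): →(1,1)(W), (3,0)(W), (2,0)(W) — all W, so L
(3,4): →(1,4)(W), (3,3)(W), (3,2)(W), (2,3)(W) — all W, so L
(4,0): →(2,0)(W) only, which is W, so L
(4,3): →(2,3)(W), (4,2)(W), (4,1)(W), (3,2)(W) — all W, so L
(4,6): →(2,6)(W), (4,5)(W), (4,4)(W), (3,5)(W) — all W, so L
(5,0): →(3,0)(W) only, which is W, so L
(5,3): →(3,3)(W), (5,2)(W), (5,1)(W), (4,2)(W) — all W, so L
(5,6): →(3,6)(W), (5,5)(W), (5,4)(W), (4,5)(W) — all W, so L
(6,2): →(4,2)(W), (6,1)(W), (6,0)(W), (5,1)(W) — all W, so L
(6,5): →(4,5)(W), (6,4)(W), (6,3)(W), (5,4)(W) — all W, so L
(7,1): →(5,1)(W), (7,0)(W), (6,0)(W) — all W, so L
(7,4): →(5,4)(W), (7,3)(W), (7,2)(W), (6,3)(W) — all W, so L
Every other cell has at least one move into one of the L cells above, so it is W.
(7,4): one of the L cells justified above, so L
(2,4): the move to (2,2) reaches an L cell, so W
(3,6): the move to (1,6) reaches an L cell, so W

(7,4): L, (2,4): W, (3,6): W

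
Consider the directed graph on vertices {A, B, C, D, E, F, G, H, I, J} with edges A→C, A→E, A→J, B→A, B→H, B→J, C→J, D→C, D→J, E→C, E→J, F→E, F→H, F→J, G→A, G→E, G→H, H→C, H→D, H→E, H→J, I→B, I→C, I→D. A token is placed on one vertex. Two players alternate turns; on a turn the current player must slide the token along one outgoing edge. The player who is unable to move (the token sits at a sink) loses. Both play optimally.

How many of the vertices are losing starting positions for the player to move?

3

Build the W/L table. Terminal = L. A non-terminal position is W if it has a move to some L; otherwise it is L.
Every edge goes from a vertex to one that appears earlier in the order J, C, D, E, A, H, G, F, B, I, so processing vertices in that order labels each vertex after all of its successors.
J: no outgoing edge → L
C: reaches L-position J → W
D: reaches L-position J → W
E: reaches L-position J → W
A: reaches L-position J → W
H: reaches L-position J → W
G: only reaches H(W), A(W), E(W), all W → L
F: reaches L-position J → W
B: reaches L-position J → W
I: only reaches B(W), D(W), C(W), all W → L
The L vertices are G, I, J; that is 3 in all.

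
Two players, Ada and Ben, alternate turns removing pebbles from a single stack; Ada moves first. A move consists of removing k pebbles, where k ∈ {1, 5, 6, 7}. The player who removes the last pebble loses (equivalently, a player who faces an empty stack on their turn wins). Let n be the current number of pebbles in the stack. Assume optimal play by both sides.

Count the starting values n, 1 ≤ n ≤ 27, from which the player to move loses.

Classify positions by backward induction: terminal positions (no move available) are W. From any other position, the mover wins iff some move reaches an L.
n=0: no move; the opponent has just taken the last pebble and therefore loses → W
n=1: only reaches 0(W), which is W → L
n=2: reaches L-position 1 → W
n=3: only reaches 2(W), which is W → L
n=4: reaches L-position 3 → W
n=5: only reaches 4(W), 0(W), all W → L
n=6: reaches L-position 5 → W
n=7: reaches L-position 1 → W
n=8: reaches L-position 3 → W
n=9: reaches L-position 3 → W
n=10: reaches L-position 5 → W
n=11: reaches L-position 5 → W
n=12: reaches L-position 5 → W
n=13: only reaches 12(W), 8(W), 7(W), 6(W), all W → L
n=14: reaches L-position 13 → W
n=15: only reaches 14(W), 10(W), 9(W), 8(W), all W → L
n=16: reaches L-position 15 → W
n=17: only reaches 16(W), 12(W), 11(W), 10(W), all W → L
n=18: reaches L-position 17 → W
n=19: reaches L-position 13 → W
n=20: reaches L-position 15 → W
n=21: reaches L-position 15 → W
n=22: reaches L-position 17 → W
n=23: reaches L-position 17 → W
n=24: reaches L-position 17 → W
n=25: only reaches 24(W), 20(W), 19(W), 18(W), all W → L
n=26: reaches L-position 25 → W
n=27: only reaches 26(W), 22(W), 21(W), 20(W), all W → L
L entries with 1 ≤ n ≤ 27 (the range starts at n=1): n = 1, 3, 5, 13, 15, 17, 25, 27; that makes 8.

8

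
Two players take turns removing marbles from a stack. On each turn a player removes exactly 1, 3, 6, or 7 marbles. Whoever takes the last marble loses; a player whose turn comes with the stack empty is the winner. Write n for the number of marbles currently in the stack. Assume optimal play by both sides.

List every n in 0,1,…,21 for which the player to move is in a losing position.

1, 3, 5, 13, 15, 17

Use the standard recursion: the mover wins at a terminal position; elsewhere, the mover wins exactly when some move hands the opponent an L position.
n=0: no move; the opponent has just taken the last marble and therefore loses → W
n=1: only reaches 0(W), which is W → L
n=2: reaches L-position 1 → W
n=3: only reaches 2(W), 0(W), all W → L
n=4: reaches L-position 3 → W
n=5: only reaches 4(W), 2(W), all W → L
n=6: reaches L-position 5 → W
n=7: reaches L-position 1 → W
n=8: reaches L-position 5 → W
n=9: reaches L-position 3 → W
n=10: reaches L-position 3 → W
n=11: reaches L-position 5 → W
n=12: reaches L-position 5 → W
n=13: only reaches 12(W), 10(W), 7(W), 6(W), all W → L
n=14: reaches L-position 13 → W
n=15: only reaches 14(W), 12(W), 9(W), 8(W), all W → L
n=16: reaches L-position 15 → W
n=17: only reaches 16(W), 14(W), 11(W), 10(W), all W → L
n=18: reaches L-position 17 → W
n=19: reaches L-position 13 → W
n=20: reaches L-position 17 → W
n=21: reaches L-position 15 → W
Reading off the rows marked L gives the requested list; there are 6 such values of n.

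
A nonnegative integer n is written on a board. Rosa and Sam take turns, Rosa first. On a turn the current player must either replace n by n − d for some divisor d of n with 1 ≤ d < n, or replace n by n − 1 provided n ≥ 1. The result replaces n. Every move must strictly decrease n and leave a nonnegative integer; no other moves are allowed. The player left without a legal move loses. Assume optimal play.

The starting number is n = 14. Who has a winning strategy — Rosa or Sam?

Rosa wins.

Positions with no move are L. A position that does have a move is losing for the player to move precisely when every available move leads to a winning position for the opponent. Fill in the labels:
n=0: no move → L
n=1: W (go to 0, an L position)
n=2: L (sole option 1(W) is W)
n=3: W (go to 2, an L position)
n=4: W (go to 2, an L position)
n=5: L (sole option 4(W) is W)
n=6: W (go to 5, an L position)
n=7: L (sole option 6(W) is W)
n=8: W (go to 7, an L position)
n=9: L (options 6(W), 8(W) are all W)
n=10: W (go to 5, an L position)
n=11: L (sole option 10(W) is W)
n=12: W (go to 9, an L position)
n=13: L (sole option 12(W) is W)
n=14: W (go to 7, an L position)
The starting position 14 is W: Rosa should move to 7, handing over an L position.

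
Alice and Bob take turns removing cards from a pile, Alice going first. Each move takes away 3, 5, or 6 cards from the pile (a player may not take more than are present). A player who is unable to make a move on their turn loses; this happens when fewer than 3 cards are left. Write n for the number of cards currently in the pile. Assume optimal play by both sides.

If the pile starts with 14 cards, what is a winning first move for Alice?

Remove 3, leaving 11.

Classify positions by backward induction: terminal positions (no move available) are L. From any other position, the mover wins iff some move reaches an L.
n=0: no move → L
n=1: no move → L
n=2: no move → L
n=3: reaches L-position 0 → W
n=4: reaches L-position 1 → W
n=5: reaches L-position 2 → W
n=6: reaches L-position 1 → W
n=7: reaches L-position 2 → W
n=8: reaches L-position 2 → W
n=9: only reaches 6(W), 4(W), 3(W), all W → L
n=10: only reaches 7(W), 5(W), 4(W), all W → L
n=11: only reaches 8(W), 6(W), 5(W), all W → L
n=12: reaches L-position 9 → W
n=13: reaches L-position 10 → W
n=14: reaches L-position 11 → W
From 14, the L positions reachable in one move are: 11, 9. Any move reaching one of these is winning.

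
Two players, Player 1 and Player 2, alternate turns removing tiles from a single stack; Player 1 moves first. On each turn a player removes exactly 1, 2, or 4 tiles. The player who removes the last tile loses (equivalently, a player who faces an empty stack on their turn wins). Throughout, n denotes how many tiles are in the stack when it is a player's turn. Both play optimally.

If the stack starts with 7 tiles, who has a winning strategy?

Player 2 wins.

Build the W/L table. Terminal = W. A non-terminal position is W if it has a move to some L; otherwise it is L.
n=0: no move; the opponent has just taken the last tile and therefore loses → W
n=1: only reaches 0(W), which is W → L
n=2: reaches L-position 1 → W
n=3: reaches L-position 1 → W
n=4: only reaches 3(W), 2(W), 0(W), all W → L
n=5: reaches L-position 4 → W
n=6: reaches L-position 4 → W
n=7: only reaches 6(W), 5(W), 3(W), all W → L
Every move from 7 reaches a W position, so the mover loses.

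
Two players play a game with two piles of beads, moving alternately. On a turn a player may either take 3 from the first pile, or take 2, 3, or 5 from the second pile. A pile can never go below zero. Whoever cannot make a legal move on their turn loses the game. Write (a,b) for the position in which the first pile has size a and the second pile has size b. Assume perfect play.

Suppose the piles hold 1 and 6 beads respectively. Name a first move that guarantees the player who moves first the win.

Compute win/loss labels from the base case upward. A position with no move is L. Any other position is W if it can reach an L in one move, else L.
No move ever increases a pile, so every position that can arise here has a ≤ 1 and b ≤ 6; it is enough to label the cells with 0 ≤ a ≤ 1 and 0 ≤ b ≤ 6.
Every move lowers a or b (never raises either), so fill the grid row by row in increasing a, and left to right within a row: each cell's successors are then already labelled.
      b=0  b=1  b=2  b=3  b=4  b=5  b=6
a=0:    L    L    W    W    W    W    W
a=1:    L    L    W    W    W    W    W
Cells with no legal move (terminal, hence L): (0,0), (0,1), (1,0), (1,1).
Every other cell has at least one move into one of the L cells above, so it is W.
From (1,6), the L positions reachable in one move are: (1,1).

Move to (1,1).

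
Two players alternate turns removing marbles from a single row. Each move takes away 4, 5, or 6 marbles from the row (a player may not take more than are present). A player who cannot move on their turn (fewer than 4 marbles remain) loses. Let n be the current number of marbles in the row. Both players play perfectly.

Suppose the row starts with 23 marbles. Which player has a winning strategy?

The second player wins.

Label each position W (a win for the player to move) or L (a loss). A position with no legal move is L; any other position is W exactly when some move reaches an L, and L when every move reaches a W.
n=0: no move → L
n=1: no move → L
n=2: no move → L
n=3: no move → L
n=4: can move to 0, which is L ⇒ W
n=5: can move to 1, which is L ⇒ W
n=6: can move to 2, which is L ⇒ W
n=7: can move to 3, which is L ⇒ W
n=8: can move to 3, which is L ⇒ W
n=9: can move to 3, which is L ⇒ W
n=10: moves to 6(W), 5(W), 4(W); every one is W ⇒ L
n=11: moves to 7(W), 6(W), 5(W); every one is W ⇒ L
n=12: moves to 8(W), 7(W), 6(W); every one is W ⇒ L
n=13: moves to 9(W), 8(W), 7(W); every one is W ⇒ L
n=14: can move to 10, which is L ⇒ W
n=15: can move to 11, which is L ⇒ W
n=16: can move to 12, which is L ⇒ W
n=17: can move to 13, which is L ⇒ W
n=18: can move to 13, which is L ⇒ W
n=19: can move to 13, which is L ⇒ W
n=20: moves to 16(W), 15(W), 14(W); every one is W ⇒ L
n=21: moves to 17(W), 16(W), 15(W); every one is W ⇒ L
n=22: moves to 18(W), 17(W), 16(W); every one is W ⇒ L
n=23: moves to 19(W), 18(W), 17(W); every one is W ⇒ L
Every move from 23 reaches a W position, so the mover loses.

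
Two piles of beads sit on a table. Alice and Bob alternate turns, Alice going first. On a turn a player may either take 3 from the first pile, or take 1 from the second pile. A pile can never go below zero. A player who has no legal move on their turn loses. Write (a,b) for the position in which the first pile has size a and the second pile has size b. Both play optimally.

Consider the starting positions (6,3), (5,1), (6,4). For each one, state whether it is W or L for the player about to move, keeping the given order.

Label each position W (a win for the player to move) or L (a loss). A position with no legal move is L; any other position is W exactly when some move reaches an L, and L when every move reaches a W.
No move ever increases a pile, so every position that can arise here has a ≤ 6 and b ≤ 4; it is enough to label the cells with 0 ≤ a ≤ 6 and 0 ≤ b ≤ 4.
Every move lowers a or b (never raises either), so fill the grid row by row in increasing a, and left to right within a row: each cell's successors are then already labelled.
      b=0  b=1  b=2  b=3  b=4
a=0:    L    W    L    W    L
a=1:    L    W    L    W    L
a=2:    L    W    L    W    L
a=3:    W    L    W    L    W
a=4:    W    L    W    L    W
a=5:    W    L    W    L    W
a=6:    L    W    L    W    L
Cells with no legal move (terminal, hence L): (0,0), (1,0), (2,0).
The remaining L cells, each justified by listing all of its moves:
(0,2): →(0,1)(W) only, which is W, so L
(0,4): →(0,3)(W) only, which is W, so L
(1,2): →(1,1)(W) only, which is W, so L
(1,4): →(1,3)(W) only, which is W, so L
(2,2): →(2,1)(W) only, which is W, so L
(2,4): →(2,3)(W) only, which is W, so L
(3,1): →(0,1)(W), (3,0)(W) — all W, so L
(3,3): →(0,3)(W), (3,2)(W) — all W, so L
(4,1): →(1,1)(W), (4,0)(W) — all W, so L
(4,3): →(1,3)(W), (4,2)(W) — all W, so L
(5,1): →(2,1)(W), (5,0)(W) — all W, so L
(5,3): →(2,3)(W), (5,2)(W) — all W, so L
(6,0): →(3,0)(W) only, which is W, so L
(6,2): →(3,2)(W), (6,1)(W) — all W, so L
(6,4): →(3,4)(W), (6,3)(W) — all W, so L
Every other cell has at least one move into one of the L cells above, so it is W.
(6,3): the move to (3,3) reaches an L cell, so W
(5,1): one of the L cells justified above, so L
(6,4): one of the L cells justified above, so L

(6,3): W, (5,1): L, (6,4): L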